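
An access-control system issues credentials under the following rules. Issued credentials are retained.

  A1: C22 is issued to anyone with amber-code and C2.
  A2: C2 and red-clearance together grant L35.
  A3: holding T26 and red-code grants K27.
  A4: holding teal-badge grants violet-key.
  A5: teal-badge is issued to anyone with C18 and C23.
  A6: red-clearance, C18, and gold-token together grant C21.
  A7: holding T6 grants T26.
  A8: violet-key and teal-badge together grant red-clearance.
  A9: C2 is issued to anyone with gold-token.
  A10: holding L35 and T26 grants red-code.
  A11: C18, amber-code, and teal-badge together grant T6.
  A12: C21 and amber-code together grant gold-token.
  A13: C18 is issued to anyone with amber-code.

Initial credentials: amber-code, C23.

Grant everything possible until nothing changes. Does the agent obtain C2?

No

C2 would need gold-token (A9), but gold-token is never granted.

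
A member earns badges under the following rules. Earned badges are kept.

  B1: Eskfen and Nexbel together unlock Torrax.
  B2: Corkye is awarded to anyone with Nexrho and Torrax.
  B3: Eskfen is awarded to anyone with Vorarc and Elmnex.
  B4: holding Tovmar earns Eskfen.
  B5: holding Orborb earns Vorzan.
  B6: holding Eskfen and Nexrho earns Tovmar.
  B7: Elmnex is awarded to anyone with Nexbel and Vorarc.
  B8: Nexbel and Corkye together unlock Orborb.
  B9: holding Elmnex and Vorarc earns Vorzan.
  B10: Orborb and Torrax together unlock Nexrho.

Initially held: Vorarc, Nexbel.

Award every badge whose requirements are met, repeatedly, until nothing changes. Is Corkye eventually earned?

Corkye would need Nexrho and Torrax (B2), but Nexrho is never earned.

No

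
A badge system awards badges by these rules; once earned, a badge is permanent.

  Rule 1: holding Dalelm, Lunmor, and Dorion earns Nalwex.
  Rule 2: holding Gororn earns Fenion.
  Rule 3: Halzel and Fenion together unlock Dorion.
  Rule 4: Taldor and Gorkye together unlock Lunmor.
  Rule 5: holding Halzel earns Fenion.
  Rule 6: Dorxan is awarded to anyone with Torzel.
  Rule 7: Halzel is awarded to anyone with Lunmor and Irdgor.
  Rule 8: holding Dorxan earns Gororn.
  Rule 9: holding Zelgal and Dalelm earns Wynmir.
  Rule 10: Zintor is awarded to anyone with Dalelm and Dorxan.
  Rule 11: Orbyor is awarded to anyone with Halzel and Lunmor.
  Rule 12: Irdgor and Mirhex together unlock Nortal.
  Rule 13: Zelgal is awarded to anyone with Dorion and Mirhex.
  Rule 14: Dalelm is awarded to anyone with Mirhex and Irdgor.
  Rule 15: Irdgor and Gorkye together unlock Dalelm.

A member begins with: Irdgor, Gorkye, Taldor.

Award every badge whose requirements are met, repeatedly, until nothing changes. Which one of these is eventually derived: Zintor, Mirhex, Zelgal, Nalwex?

With Taldor and Gorkye, Lunmor is earned (Rule 4).
With Irdgor and Gorkye, Dalelm is earned (Rule 15).
With Lunmor and Irdgor, Halzel is earned (Rule 7).
With Halzel, Fenion is earned (Rule 5).
With Halzel and Fenion, Dorion is earned (Rule 3).
With Dalelm, Lunmor, and Dorion, Nalwex is earned (Rule 1).
Zintor would need Dalelm and Dorxan (Rule 10), but Dorxan is never earned. No rule produces Mirhex, and it is not given. Zelgal would need Dorion and Mirhex (Rule 13), but Mirhex is never earned.

Nalwex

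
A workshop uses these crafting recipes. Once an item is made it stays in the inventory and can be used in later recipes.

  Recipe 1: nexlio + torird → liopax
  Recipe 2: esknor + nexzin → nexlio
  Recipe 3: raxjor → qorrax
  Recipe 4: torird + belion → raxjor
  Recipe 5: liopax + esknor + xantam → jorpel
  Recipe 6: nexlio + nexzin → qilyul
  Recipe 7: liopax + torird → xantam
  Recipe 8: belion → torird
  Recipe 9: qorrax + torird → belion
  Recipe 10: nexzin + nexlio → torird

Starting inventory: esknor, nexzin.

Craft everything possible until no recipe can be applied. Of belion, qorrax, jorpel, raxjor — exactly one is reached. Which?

jorpel

Using Recipe 2, esknor and nexzin make nexlio.
nexzin + nexlio → torird (Recipe 10).
nexlio + torird → liopax (Recipe 1).
liopax + torird → xantam (Recipe 7).
Using Recipe 5, liopax, esknor, and xantam make jorpel.
belion would need qorrax and torird (Recipe 9), but qorrax is never obtained. qorrax would need raxjor (Recipe 3), but raxjor is never obtained. raxjor would need torird and belion (Recipe 4), but belion is never obtained.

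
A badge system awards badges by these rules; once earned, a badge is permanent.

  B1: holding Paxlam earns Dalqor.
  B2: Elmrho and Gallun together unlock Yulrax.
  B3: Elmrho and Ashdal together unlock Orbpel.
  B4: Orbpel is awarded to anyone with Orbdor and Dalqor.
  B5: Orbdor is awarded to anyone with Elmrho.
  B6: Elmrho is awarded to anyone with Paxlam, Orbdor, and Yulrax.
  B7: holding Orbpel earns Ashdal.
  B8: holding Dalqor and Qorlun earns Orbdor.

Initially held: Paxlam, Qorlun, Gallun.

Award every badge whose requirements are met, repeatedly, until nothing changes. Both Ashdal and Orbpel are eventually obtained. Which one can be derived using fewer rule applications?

Orbpel: With Paxlam, Dalqor is earned (B1). With Dalqor and Qorlun, Orbdor is earned (B8). With Orbdor and Dalqor, Orbpel is earned (B4). [3 rule applications]
Ashdal: With Paxlam, Dalqor is earned (B1). With Dalqor and Qorlun, Orbdor is earned (B8). With Orbdor and Dalqor, Orbpel is earned (B4). With Orbpel, Ashdal is earned (B7). [4 rule applications]
Orbpel needs fewer.

Orbpel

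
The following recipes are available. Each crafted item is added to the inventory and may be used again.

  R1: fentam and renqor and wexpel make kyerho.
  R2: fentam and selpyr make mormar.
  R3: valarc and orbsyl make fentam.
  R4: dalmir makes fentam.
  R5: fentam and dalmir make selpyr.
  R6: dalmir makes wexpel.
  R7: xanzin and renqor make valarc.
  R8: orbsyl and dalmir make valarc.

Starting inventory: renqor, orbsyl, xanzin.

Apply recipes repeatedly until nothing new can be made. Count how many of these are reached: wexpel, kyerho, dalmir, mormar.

wexpel would need dalmir (R6), but dalmir is never obtained.
kyerho would need fentam, renqor, and wexpel (R1), but wexpel is never obtained.
No rule produces dalmir, and it is not given.
mormar would need fentam and selpyr (R2), but selpyr is never obtained.
None of the 4 are reached.

0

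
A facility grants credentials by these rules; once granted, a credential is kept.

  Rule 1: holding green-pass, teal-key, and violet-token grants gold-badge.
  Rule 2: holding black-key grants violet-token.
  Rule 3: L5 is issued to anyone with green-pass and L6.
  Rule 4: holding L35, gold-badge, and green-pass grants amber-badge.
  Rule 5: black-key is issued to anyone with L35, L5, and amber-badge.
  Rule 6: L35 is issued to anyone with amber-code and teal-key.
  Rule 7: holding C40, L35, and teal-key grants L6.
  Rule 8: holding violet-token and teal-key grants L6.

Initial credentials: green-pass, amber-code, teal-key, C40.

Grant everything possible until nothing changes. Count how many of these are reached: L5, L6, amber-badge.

2

Holding amber-code and teal-key grants L35 (Rule 6).
Holding C40, L35, and teal-key grants L6 (Rule 7).
Holding green-pass and L6 grants L5 (Rule 3).
L5: reached.
L6: reached.
amber-badge would need L35, gold-badge, and green-pass (Rule 4), but gold-badge is never granted.
Reached: L5 and L6 — 2 of the 3.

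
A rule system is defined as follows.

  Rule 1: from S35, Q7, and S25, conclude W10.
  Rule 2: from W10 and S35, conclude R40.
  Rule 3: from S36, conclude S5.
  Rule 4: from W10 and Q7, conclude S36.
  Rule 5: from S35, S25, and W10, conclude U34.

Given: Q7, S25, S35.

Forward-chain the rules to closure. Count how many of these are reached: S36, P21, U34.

From S35, Q7, and S25, Rule 1 gives W10.
W10 and Q7 hold, so S36 follows (Rule 4).
S35, S25, and W10 hold, so U34 follows (Rule 5).
S36: reached.
No rule produces P21, and it is not given.
U34: reached.
Reached: S36 and U34 — 2 of the 3.

2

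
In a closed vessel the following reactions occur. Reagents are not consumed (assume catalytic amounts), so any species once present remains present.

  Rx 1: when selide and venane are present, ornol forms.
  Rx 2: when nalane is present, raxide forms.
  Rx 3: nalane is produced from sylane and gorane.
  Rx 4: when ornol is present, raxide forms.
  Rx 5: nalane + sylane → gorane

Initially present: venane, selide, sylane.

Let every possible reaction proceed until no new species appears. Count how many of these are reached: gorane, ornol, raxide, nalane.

2

selide and venane present → ornol forms (Rx 1).
ornol present → raxide forms (Rx 4).
gorane would need nalane and sylane (Rx 5), but nalane never forms.
ornol: reached.
raxide: reached.
nalane would need sylane and gorane (Rx 3), but gorane never forms.
Reached: ornol and raxide — 2 of the 4.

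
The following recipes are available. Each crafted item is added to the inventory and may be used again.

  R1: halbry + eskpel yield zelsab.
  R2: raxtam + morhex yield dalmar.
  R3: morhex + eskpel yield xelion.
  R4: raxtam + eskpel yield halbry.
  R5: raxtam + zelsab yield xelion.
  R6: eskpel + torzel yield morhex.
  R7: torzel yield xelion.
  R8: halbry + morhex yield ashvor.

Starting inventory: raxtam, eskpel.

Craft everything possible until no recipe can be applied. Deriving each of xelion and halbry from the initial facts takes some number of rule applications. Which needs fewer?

halbry: raxtam + eskpel → halbry (R4). [1 rule application]
xelion: raxtam + eskpel → halbry (R4). halbry + eskpel → zelsab (R1). raxtam + zelsab → xelion (R5). [3 rule applications]
halbry needs fewer.

halbry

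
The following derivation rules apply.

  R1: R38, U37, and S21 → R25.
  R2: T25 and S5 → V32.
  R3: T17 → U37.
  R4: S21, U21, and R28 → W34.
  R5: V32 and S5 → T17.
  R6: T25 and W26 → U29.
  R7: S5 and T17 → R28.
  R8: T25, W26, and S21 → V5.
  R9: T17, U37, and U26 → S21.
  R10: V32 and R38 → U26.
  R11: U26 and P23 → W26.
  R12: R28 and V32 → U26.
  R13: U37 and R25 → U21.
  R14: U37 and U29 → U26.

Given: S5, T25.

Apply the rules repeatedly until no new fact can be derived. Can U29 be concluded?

No

U29 would need T25 and W26 (R6), but W26 is never established.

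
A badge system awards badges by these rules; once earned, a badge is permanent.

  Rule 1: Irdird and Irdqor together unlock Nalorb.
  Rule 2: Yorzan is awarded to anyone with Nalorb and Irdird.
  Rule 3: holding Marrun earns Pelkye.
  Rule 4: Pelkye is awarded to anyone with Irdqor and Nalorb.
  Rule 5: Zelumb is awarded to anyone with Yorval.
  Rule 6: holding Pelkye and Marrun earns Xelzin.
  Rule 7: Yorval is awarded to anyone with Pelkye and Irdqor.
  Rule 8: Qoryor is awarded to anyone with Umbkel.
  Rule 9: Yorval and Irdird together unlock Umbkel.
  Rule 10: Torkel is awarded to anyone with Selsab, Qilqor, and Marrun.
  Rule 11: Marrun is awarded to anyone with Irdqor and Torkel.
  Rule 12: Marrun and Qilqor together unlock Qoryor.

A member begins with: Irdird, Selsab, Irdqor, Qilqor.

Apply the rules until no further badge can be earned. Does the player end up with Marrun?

No

Marrun would need Irdqor and Torkel (Rule 11), but Torkel is never earned.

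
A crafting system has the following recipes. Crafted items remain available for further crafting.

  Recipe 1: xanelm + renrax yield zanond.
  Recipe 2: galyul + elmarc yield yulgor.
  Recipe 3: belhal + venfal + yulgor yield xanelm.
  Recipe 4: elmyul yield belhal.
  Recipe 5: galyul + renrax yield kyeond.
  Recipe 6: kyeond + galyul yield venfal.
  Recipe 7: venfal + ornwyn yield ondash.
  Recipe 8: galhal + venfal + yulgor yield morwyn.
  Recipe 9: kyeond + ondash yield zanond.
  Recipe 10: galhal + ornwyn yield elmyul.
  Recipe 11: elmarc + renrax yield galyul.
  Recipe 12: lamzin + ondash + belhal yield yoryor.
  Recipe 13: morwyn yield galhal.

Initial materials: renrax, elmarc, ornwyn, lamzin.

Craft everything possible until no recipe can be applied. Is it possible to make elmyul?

No

elmyul would need galhal and ornwyn (Recipe 10), but galhal is never obtained.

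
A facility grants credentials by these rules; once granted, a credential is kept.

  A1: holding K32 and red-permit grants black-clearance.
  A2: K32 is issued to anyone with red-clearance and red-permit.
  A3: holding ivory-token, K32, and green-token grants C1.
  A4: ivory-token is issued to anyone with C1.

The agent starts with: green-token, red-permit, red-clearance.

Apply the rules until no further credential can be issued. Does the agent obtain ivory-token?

ivory-token would need C1 (A4), but C1 is never granted.

No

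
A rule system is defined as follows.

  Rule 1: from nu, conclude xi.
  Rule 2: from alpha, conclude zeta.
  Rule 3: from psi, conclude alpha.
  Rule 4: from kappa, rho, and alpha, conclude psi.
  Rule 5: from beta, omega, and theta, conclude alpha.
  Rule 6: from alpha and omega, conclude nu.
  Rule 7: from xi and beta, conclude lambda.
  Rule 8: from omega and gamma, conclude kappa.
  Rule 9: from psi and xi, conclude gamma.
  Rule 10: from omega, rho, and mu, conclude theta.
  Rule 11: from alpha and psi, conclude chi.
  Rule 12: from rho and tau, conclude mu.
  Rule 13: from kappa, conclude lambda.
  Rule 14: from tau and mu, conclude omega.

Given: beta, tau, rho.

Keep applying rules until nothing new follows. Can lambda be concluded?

Yes

rho and tau hold, so mu follows (Rule 12).
tau and mu hold, so omega follows (Rule 14).
From omega, rho, and mu, Rule 10 gives theta.
beta, omega, and theta hold, so alpha follows (Rule 5).
alpha and omega hold, so nu follows (Rule 6).
nu holds, so xi follows (Rule 1).
From xi and beta, Rule 7 gives lambda.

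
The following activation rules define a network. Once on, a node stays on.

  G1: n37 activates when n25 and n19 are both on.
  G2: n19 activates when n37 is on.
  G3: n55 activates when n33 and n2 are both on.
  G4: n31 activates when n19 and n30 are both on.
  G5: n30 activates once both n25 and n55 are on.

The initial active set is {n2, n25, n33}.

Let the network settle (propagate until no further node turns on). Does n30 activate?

G3: n33 and n2 on → n55 on.
G5: n25 and n55 on → n30 on.

Yes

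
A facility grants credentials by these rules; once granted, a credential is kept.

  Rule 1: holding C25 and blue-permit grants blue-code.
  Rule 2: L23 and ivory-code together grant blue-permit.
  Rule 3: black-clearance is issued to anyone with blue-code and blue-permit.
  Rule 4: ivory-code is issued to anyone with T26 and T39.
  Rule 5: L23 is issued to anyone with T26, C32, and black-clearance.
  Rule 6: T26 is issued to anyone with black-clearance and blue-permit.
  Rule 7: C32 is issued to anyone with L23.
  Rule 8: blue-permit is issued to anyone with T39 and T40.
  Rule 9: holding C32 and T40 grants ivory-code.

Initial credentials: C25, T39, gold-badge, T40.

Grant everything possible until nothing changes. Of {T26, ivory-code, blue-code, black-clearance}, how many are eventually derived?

Holding T39 and T40 grants blue-permit (Rule 8).
Holding C25 and blue-permit grants blue-code (Rule 1).
Holding blue-code and blue-permit grants black-clearance (Rule 3).
Holding black-clearance and blue-permit grants T26 (Rule 6).
Holding T26 and T39 grants ivory-code (Rule 4).
T26: reached.
ivory-code: reached.
blue-code: reached.
black-clearance: reached.
All 4 are reached.

4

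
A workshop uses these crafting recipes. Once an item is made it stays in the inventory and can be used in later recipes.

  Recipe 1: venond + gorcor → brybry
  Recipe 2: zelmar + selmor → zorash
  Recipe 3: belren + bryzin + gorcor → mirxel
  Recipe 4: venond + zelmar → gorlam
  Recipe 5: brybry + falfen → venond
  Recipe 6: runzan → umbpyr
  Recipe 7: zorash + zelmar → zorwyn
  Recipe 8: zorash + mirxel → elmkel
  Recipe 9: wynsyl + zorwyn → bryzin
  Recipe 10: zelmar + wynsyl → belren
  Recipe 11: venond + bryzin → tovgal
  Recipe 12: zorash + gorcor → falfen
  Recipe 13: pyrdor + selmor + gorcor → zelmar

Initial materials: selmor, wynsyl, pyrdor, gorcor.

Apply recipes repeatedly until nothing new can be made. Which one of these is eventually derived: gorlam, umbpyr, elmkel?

Using Recipe 13, pyrdor, selmor, and gorcor make zelmar.
zelmar + wynsyl → belren (Recipe 10).
Using Recipe 2, zelmar and selmor make zorash.
Using Recipe 7, zorash and zelmar make zorwyn.
Using Recipe 9, wynsyl and zorwyn make bryzin.
belren + bryzin + gorcor → mirxel (Recipe 3).
Using Recipe 8, zorash and mirxel make elmkel.
gorlam would need venond and zelmar (Recipe 4), but venond is never obtained. umbpyr would need runzan (Recipe 6), but runzan is never obtained.

elmkel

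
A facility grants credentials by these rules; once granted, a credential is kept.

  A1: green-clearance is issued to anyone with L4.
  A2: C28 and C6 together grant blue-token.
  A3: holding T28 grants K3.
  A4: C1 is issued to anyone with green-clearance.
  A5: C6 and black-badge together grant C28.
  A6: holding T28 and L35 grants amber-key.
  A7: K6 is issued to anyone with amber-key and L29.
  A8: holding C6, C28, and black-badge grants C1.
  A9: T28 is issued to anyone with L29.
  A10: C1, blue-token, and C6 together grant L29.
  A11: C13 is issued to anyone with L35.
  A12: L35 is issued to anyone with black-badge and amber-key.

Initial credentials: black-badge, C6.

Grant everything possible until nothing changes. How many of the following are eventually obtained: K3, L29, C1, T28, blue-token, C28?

6

Holding C6 and black-badge grants C28 (A5).
Holding C6, C28, and black-badge grants C1 (A8).
Holding C28 and C6 grants blue-token (A2).
Holding C1, blue-token, and C6 grants L29 (A10).
Holding L29 grants T28 (A9).
Holding T28 grants K3 (A3).
K3: reached.
L29: reached.
C1: reached.
T28: reached.
blue-token: reached.
C28: reached.
All 6 are reached.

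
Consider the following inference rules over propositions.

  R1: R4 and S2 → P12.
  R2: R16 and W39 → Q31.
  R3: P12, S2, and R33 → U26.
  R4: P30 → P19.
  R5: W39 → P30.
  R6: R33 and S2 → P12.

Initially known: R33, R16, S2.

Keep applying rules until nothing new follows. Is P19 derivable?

P19 would need P30 (R4), but P30 is never established.

No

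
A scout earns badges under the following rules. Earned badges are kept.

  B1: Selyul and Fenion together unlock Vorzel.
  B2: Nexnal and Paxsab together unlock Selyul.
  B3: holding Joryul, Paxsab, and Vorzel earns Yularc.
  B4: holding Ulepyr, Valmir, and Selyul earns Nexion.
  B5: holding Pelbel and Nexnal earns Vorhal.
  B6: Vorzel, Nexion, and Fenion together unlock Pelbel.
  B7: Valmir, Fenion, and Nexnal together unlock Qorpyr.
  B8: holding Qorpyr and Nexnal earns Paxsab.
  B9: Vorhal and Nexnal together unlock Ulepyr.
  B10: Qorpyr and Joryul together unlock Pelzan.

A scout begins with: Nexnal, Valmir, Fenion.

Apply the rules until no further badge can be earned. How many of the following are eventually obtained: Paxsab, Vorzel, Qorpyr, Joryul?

3

With Valmir, Fenion, and Nexnal, Qorpyr is earned (B7).
With Qorpyr and Nexnal, Paxsab is earned (B8).
With Nexnal and Paxsab, Selyul is earned (B2).
With Selyul and Fenion, Vorzel is earned (B1).
Paxsab: reached.
Vorzel: reached.
Qorpyr: reached.
No rule produces Joryul, and it is not given.
Reached: Paxsab, Vorzel, and Qorpyr — 3 of the 4.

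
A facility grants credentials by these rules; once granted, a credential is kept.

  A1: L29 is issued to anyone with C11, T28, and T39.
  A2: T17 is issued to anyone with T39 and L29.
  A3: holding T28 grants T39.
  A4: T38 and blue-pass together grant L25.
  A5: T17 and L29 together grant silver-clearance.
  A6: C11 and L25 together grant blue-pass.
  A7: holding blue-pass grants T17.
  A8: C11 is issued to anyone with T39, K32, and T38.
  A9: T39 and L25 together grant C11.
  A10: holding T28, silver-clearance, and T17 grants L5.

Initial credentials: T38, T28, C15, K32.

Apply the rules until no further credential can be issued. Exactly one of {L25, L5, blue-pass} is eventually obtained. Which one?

Holding T28 grants T39 (A3).
Holding T39, K32, and T38 grants C11 (A8).
Holding C11, T28, and T39 grants L29 (A1).
Holding T39 and L29 grants T17 (A2).
Holding T17 and L29 grants silver-clearance (A5).
Holding T28, silver-clearance, and T17 grants L5 (A10).
blue-pass would need C11 and L25 (A6), but L25 is never granted. L25 would need T38 and blue-pass (A4), but blue-pass is never granted.

L5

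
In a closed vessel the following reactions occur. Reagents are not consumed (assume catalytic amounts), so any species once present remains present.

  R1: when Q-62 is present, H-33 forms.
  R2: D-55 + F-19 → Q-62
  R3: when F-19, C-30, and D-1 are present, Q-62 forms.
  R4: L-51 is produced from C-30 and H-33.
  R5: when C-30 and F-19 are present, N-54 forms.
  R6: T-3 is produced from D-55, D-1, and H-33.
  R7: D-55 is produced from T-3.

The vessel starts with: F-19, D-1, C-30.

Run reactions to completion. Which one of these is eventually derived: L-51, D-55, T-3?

L-51

F-19, C-30, and D-1 present → Q-62 forms (R3).
Q-62 present → H-33 forms (R1).
C-30 and H-33 present → L-51 forms (R4).
D-55 would need T-3 (R7), but T-3 never forms. T-3 would need D-55, D-1, and H-33 (R6), but D-55 never forms.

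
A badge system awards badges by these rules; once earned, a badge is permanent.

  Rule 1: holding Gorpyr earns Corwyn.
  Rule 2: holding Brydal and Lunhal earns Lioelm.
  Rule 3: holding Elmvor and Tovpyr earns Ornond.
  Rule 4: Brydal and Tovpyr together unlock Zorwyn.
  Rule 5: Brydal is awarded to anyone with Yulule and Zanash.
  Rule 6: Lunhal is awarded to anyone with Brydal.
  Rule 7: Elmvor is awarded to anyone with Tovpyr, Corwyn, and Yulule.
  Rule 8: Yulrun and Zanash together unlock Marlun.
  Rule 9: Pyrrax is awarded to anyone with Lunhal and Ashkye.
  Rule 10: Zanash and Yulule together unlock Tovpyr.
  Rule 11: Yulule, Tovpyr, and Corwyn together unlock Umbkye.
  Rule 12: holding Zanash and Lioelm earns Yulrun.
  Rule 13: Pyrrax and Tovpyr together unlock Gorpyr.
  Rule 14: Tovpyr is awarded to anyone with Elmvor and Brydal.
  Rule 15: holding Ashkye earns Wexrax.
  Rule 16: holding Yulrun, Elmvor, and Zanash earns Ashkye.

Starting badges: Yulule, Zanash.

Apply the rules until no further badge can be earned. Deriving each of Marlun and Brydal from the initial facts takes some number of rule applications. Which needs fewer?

Brydal: With Yulule and Zanash, Brydal is earned (Rule 5). [1 rule application]
Marlun: With Yulule and Zanash, Brydal is earned (Rule 5). With Brydal, Lunhal is earned (Rule 6). With Brydal and Lunhal, Lioelm is earned (Rule 2). With Zanash and Lioelm, Yulrun is earned (Rule 12). With Yulrun and Zanash, Marlun is earned (Rule 8). [5 rule applications]
Brydal needs fewer.

Brydal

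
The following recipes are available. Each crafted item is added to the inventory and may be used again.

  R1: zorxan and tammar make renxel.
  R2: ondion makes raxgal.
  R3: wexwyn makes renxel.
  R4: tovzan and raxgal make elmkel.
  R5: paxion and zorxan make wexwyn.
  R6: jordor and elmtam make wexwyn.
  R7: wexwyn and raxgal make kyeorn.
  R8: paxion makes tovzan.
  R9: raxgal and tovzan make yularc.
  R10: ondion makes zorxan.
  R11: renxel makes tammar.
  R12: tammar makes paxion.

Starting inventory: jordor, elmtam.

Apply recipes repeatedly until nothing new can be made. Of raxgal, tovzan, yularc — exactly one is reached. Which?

tovzan

Using R6, jordor and elmtam make wexwyn.
Using R3, wexwyn makes renxel.
Using R11, renxel makes tammar.
tammar → paxion (R12).
paxion → tovzan (R8).
yularc would need raxgal and tovzan (R9), but raxgal is never obtained. raxgal would need ondion (R2), but ondion is never obtained.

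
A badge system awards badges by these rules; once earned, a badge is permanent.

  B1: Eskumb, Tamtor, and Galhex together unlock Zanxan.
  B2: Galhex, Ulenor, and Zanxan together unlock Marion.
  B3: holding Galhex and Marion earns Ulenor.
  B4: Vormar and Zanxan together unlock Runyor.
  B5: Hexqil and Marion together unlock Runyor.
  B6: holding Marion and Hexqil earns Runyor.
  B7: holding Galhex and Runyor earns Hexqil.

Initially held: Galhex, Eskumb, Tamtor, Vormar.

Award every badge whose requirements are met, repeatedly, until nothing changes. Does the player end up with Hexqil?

Yes

With Eskumb, Tamtor, and Galhex, Zanxan is earned (B1).
With Vormar and Zanxan, Runyor is earned (B4).
With Galhex and Runyor, Hexqil is earned (B7).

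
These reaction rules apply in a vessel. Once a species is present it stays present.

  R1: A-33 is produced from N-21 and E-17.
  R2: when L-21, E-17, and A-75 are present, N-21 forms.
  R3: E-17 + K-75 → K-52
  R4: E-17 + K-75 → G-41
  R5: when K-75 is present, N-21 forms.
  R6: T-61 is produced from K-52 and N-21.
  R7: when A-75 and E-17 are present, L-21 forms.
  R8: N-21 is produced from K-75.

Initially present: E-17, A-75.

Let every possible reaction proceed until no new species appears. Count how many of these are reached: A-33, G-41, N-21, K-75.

2

A-75 and E-17 present → L-21 forms (R7).
L-21, E-17, and A-75 present → N-21 forms (R2).
N-21 and E-17 present → A-33 forms (R1).
A-33: reached.
G-41 would need E-17 and K-75 (R4), but K-75 never forms.
N-21: reached.
No rule produces K-75, and it is not given.
Reached: A-33 and N-21 — 2 of the 4.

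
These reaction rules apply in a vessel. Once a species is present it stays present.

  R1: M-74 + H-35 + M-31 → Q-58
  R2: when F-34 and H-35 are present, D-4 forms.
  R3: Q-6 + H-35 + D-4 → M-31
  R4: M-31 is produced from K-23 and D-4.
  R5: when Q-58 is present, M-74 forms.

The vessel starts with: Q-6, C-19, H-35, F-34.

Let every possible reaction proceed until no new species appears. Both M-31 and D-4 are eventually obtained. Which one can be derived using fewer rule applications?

D-4: F-34 and H-35 present → D-4 forms (R2). [1 rule application]
M-31: F-34 and H-35 present → D-4 forms (R2). Q-6, H-35, and D-4 present → M-31 forms (R3). [2 rule applications]
D-4 needs fewer.

D-4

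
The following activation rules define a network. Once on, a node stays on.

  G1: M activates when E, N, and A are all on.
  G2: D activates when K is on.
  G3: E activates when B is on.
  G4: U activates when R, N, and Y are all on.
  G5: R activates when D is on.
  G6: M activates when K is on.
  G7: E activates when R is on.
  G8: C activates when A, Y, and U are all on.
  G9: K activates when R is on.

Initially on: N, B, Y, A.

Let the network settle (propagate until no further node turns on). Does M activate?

Yes

B is on, so E activates (G3).
G1: E, N, and A on → M on.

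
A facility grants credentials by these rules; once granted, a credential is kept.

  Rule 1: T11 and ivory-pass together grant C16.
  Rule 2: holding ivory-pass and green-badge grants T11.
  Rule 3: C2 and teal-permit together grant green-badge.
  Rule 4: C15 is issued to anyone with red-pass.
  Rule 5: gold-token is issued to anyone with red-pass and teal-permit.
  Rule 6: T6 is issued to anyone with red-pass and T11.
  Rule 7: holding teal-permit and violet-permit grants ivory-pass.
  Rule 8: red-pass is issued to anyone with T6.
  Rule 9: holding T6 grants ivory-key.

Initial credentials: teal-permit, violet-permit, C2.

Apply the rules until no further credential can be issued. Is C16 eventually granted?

Holding teal-permit and violet-permit grants ivory-pass (Rule 7).
Holding C2 and teal-permit grants green-badge (Rule 3).
Holding ivory-pass and green-badge grants T11 (Rule 2).
Holding T11 and ivory-pass grants C16 (Rule 1).

Yes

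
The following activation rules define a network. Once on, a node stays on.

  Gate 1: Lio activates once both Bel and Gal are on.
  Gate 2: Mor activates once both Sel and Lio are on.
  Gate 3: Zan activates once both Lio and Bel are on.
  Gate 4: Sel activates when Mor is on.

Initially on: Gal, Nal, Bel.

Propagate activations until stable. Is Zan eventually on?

Yes

Bel and Gal are on, so Lio activates (Gate 1).
Lio and Bel are on, so Zan activates (Gate 3).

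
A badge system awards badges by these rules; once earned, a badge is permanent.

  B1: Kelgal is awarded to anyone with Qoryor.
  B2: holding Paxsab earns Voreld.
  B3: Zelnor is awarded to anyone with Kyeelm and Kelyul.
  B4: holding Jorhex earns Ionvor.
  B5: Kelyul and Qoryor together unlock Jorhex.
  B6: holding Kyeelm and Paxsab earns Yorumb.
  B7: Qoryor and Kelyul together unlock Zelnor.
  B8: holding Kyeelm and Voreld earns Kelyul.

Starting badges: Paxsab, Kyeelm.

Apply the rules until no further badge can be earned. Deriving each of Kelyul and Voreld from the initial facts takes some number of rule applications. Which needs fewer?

Voreld

Voreld: With Paxsab, Voreld is earned (B2). [1 rule application]
Kelyul: With Paxsab, Voreld is earned (B2). With Kyeelm and Voreld, Kelyul is earned (B8). [2 rule applications]
Voreld needs fewer.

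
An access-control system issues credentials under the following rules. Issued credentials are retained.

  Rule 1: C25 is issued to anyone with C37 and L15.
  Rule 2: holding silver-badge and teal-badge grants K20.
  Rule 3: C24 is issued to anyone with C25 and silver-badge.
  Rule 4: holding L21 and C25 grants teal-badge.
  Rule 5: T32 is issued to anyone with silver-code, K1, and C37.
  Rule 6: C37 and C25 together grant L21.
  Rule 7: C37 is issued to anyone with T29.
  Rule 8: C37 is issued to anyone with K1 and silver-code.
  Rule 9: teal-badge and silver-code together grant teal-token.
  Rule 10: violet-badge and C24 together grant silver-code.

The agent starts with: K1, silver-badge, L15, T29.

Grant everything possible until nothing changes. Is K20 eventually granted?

Holding T29 grants C37 (Rule 7).
Holding C37 and L15 grants C25 (Rule 1).
Holding C37 and C25 grants L21 (Rule 6).
Holding L21 and C25 grants teal-badge (Rule 4).
Holding silver-badge and teal-badge grants K20 (Rule 2).

Yes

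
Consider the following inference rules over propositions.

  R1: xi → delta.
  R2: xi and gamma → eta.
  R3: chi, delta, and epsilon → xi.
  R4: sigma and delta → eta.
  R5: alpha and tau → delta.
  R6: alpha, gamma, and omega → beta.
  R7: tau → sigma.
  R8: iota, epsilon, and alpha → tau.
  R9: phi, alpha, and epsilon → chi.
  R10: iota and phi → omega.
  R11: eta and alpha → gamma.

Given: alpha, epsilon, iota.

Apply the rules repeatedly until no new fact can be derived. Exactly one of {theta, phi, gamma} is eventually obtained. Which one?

iota, epsilon, and alpha hold, so tau follows (R8).
alpha and tau hold, so delta follows (R5).
From tau, R7 gives sigma.
From sigma and delta, R4 gives eta.
From eta and alpha, R11 gives gamma.
No rule produces phi, and it is not given. No rule produces theta, and it is not given.

gamma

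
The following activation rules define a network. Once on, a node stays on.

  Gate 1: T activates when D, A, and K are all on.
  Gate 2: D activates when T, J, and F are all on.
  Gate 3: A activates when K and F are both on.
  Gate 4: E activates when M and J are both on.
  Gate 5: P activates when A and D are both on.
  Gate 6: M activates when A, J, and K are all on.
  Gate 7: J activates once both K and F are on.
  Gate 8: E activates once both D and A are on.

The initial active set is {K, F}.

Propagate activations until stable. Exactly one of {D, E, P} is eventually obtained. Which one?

E

K and F are on, so J activates (Gate 7).
Gate 3: K and F on → A on.
Gate 6: A, J, and K on → M on.
Gate 4: M and J on → E on.
P would need A and D (Gate 5), but D never turns on. D would need T, J, and F (Gate 2), but T never turns on.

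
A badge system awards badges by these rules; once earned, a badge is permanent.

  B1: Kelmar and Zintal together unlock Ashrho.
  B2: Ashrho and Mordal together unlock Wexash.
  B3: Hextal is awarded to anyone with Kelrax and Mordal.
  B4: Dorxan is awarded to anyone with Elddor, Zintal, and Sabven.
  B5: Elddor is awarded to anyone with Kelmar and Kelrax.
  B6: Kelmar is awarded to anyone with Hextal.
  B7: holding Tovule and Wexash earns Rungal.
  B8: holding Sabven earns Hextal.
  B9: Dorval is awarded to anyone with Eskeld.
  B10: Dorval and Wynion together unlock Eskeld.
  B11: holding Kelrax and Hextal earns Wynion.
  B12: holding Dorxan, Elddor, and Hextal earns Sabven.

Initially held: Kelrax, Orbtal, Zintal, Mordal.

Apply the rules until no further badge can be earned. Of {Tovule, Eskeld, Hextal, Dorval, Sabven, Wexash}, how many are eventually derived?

With Kelrax and Mordal, Hextal is earned (B3).
With Hextal, Kelmar is earned (B6).
With Kelmar and Zintal, Ashrho is earned (B1).
With Ashrho and Mordal, Wexash is earned (B2).
No rule produces Tovule, and it is not given.
Eskeld would need Dorval and Wynion (B10), but Dorval is never earned.
Hextal: reached.
Dorval would need Eskeld (B9), but Eskeld is never earned.
Sabven would need Dorxan, Elddor, and Hextal (B12), but Dorxan is never earned.
Wexash: reached.
Reached: Hextal and Wexash — 2 of the 6.

2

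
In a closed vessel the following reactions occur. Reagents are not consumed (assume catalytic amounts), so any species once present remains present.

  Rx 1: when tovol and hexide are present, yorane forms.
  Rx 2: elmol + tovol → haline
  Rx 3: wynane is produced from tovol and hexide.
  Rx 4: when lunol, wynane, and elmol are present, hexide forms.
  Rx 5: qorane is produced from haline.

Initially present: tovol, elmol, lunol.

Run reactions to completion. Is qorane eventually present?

elmol and tovol present → haline forms (Rx 2).
haline present → qorane forms (Rx 5).

Yes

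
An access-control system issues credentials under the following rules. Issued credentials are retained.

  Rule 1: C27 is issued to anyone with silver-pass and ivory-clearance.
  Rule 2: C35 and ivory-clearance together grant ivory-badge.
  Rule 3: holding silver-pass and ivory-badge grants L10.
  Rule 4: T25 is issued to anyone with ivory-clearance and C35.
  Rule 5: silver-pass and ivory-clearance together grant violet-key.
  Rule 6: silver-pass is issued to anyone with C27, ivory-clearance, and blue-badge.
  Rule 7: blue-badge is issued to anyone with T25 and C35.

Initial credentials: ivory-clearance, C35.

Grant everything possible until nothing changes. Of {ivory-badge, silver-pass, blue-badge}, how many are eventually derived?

Holding C35 and ivory-clearance grants ivory-badge (Rule 2).
Holding ivory-clearance and C35 grants T25 (Rule 4).
Holding T25 and C35 grants blue-badge (Rule 7).
ivory-badge: reached.
silver-pass would need C27, ivory-clearance, and blue-badge (Rule 6), but C27 is never granted.
blue-badge: reached.
Reached: ivory-badge and blue-badge — 2 of the 3.

2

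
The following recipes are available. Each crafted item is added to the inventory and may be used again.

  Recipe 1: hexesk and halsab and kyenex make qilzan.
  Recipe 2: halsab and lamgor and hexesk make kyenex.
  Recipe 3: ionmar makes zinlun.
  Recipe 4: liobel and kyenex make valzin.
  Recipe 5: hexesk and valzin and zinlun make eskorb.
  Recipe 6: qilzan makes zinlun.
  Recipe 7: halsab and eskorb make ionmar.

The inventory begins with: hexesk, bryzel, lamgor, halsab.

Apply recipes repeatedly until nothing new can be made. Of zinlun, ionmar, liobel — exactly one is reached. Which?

halsab and lamgor and hexesk → kyenex (Recipe 2).
hexesk and halsab and kyenex → qilzan (Recipe 1).
qilzan → zinlun (Recipe 6).
No rule produces liobel, and it is not given. ionmar would need halsab and eskorb (Recipe 7), but eskorb is never obtained.

zinlun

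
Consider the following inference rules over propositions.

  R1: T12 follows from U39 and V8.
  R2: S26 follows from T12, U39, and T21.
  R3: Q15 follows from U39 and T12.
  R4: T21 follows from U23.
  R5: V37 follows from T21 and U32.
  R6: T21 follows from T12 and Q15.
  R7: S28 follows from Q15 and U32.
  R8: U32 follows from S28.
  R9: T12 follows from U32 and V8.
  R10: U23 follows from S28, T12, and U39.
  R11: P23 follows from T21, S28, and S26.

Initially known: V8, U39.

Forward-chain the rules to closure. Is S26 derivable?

From U39 and V8, R1 gives T12.
From U39 and T12, R3 gives Q15.
From T12 and Q15, R6 gives T21.
T12, U39, and T21 hold, so S26 follows (R2).

Yes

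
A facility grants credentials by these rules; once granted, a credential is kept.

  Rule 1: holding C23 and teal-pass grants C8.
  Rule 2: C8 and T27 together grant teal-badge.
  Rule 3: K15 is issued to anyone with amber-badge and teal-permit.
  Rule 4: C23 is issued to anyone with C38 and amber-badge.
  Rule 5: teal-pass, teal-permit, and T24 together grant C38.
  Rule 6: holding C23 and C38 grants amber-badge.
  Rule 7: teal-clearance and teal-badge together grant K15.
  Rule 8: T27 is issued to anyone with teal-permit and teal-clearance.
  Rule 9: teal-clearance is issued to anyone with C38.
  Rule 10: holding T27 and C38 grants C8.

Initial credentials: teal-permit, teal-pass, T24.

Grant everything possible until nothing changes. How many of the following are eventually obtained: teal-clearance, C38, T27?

Holding teal-pass, teal-permit, and T24 grants C38 (Rule 5).
Holding C38 grants teal-clearance (Rule 9).
Holding teal-permit and teal-clearance grants T27 (Rule 8).
teal-clearance: reached.
C38: reached.
T27: reached.
All 3 are reached.

3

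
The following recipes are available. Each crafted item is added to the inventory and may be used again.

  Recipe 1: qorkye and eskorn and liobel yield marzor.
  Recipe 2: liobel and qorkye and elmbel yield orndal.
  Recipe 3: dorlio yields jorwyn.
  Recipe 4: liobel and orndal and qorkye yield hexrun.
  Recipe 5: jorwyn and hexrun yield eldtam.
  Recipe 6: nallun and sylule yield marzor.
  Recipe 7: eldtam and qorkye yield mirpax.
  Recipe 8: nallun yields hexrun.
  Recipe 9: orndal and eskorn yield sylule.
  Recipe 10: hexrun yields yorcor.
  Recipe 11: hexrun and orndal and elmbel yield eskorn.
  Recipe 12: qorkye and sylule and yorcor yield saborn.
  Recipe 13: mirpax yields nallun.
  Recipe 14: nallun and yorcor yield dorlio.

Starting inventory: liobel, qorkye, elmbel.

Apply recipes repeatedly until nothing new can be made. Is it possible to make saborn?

Yes

liobel and qorkye and elmbel → orndal (Recipe 2).
Using Recipe 4, liobel, orndal, and qorkye make hexrun.
Using Recipe 11, hexrun, orndal, and elmbel make eskorn.
hexrun → yorcor (Recipe 10).
orndal and eskorn → sylule (Recipe 9).
Using Recipe 12, qorkye, sylule, and yorcor make saborn.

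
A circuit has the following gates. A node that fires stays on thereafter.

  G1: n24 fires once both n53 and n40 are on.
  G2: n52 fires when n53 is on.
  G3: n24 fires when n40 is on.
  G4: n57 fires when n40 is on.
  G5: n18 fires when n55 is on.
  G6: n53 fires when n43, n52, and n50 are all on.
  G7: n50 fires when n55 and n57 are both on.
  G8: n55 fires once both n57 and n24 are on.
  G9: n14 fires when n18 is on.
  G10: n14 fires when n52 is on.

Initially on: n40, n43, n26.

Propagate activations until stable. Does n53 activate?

n53 would need n43, n52, and n50 (G6), but n52 never turns on.

No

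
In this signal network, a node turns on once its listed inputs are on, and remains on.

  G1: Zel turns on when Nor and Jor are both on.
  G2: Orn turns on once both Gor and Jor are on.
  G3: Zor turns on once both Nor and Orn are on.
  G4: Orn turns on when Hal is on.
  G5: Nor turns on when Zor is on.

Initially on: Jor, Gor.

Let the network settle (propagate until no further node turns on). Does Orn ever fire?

Yes

Gor and Jor are on, so Orn turns on (G2).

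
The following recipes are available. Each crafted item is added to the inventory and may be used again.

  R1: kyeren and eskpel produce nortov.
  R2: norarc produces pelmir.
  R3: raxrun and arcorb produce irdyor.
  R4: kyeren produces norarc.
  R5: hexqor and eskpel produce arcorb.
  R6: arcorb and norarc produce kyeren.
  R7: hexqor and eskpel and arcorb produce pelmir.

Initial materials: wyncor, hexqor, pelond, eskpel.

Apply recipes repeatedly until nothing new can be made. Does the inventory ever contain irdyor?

irdyor would need raxrun and arcorb (R3), but raxrun is never obtained.

No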